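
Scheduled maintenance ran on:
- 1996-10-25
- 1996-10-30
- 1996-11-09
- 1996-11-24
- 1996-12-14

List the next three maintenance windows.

1997-01-08, 1997-02-07, 1997-03-14

The spacing grows by 5 each time: 5, 10, 15, 20 days.
Next gap: 25 days. 1996-12-14 + 25 days = 1997-01-08.
Next gap: 30 days. 1997-01-08 + 30 days = 1997-02-07.
Next gap: 35 days. 1997-02-07 + 35 days = 1997-03-14.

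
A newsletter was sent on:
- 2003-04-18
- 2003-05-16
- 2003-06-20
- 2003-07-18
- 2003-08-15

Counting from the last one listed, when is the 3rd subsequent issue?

2003-11-21

These are Fridays at 28- or 35-day spacing (28, 35, 28, 28).
The pattern: 3rd Friday of the month.
September 2003 — 3rd Friday is 2003-09-19.
3rd Friday of October 2003: 2003-10-17.
November 2003 — 3rd Friday is 2003-11-21.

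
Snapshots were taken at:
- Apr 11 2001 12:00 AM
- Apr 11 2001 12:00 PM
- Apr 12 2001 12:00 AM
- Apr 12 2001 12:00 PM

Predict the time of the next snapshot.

The interval is a steady 12 hours (12, 12, 12).
Apr 12 2001 12:00 PM + 12 h = Apr 13 2001 12:00 AM.

Apr 13 2001 12:00 AM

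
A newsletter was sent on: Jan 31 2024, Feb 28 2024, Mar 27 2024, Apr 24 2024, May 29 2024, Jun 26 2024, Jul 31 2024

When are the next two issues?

All Wednesdays; the gaps (28, 28, 28, 35, 28, 35) vary with month length.
This is the last Wednesday of each month.
August 2024 ends with Wednesday Aug 28 2024.
September 2024 ends with Wednesday Sep 25 2024.

Aug 28 2024, Sep 25 2024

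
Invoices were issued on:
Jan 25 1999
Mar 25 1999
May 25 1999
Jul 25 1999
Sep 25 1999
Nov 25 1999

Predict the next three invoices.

Jan 25 2000, Mar 25 2000, May 25 2000

Each date is the 25th; the gaps (59, 61, 61, 62, 61) track the month lengths.
The rule is the 25th of every 2 months.
January 2000: Jan 25 2000.
Next: March 2000 → Mar 25 2000.
Next: May 2000 → May 25 2000.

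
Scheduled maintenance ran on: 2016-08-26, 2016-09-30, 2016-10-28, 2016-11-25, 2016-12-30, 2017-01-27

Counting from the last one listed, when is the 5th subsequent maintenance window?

Every date is a Friday; gaps 35, 28, 28, 35, 28 days.
Each is the last Friday of its month (at least one falls on the 29th or later, ruling out '4th Friday').
February 2017 ends with Friday 2017-02-24.
March 2017 ends with Friday 2017-03-31.
Last Friday of April 2017: 2017-04-28.
May 2017 ends with Friday 2017-05-26.
June 2017 ends with Friday 2017-06-30.

2017-06-30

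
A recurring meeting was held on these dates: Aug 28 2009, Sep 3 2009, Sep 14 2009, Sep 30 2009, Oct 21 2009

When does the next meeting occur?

Gaps: 6, 11, 16, 21 days — each gap is 5 larger than the previous one.
Next gap: 26 days. Oct 21 2009 + 26 days = Nov 16 2009.

Nov 16 2009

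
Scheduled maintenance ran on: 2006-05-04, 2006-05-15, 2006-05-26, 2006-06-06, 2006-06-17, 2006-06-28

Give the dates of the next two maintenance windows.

Every event comes 11 days after the last (11, 11, 11, 11, 11).
2006-06-28 + 11 days = 2006-07-09.
2006-07-09 + 11 days = 2006-07-20.

2006-07-09, 2006-07-20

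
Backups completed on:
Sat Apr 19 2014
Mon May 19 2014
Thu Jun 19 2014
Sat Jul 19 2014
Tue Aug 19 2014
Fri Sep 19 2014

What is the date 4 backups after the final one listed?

Gaps: 30, 31, 30, 31, 31 days — not constant. Every event is on the 19th of the month.
Pattern: the 19th of each month.
October 2014: Sun Oct 19 2014.
November 2014: Wed Nov 19 2014.
Next: December 2014 → Fri Dec 19 2014.
January 2015: Mon Jan 19 2015.

Mon Jan 19 2015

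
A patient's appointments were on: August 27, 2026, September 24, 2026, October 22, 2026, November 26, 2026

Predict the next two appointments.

December 24, 2026; January 28, 2027

These are Thursdays at 28- or 35-day spacing (28, 28, 35).
The pattern: 4th Thursday of the month.
December 2026 — 4th Thursday is December 24, 2026.
January 2027 — 4th Thursday is January 28, 2027.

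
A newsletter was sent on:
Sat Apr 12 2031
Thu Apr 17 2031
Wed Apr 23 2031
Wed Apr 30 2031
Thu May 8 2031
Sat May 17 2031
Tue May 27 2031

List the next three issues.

Sat Jun 7 2031, Thu Jun 19 2031, Wed Jul 2 2031

The spacing grows by 1 each time: 5, 6, 7, 8, 9, 10 days.
Next gap: 11 days. Tue May 27 2031 + 11 days = Sat Jun 7 2031.
Next gap: 12 days. Sat Jun 7 2031 + 12 days = Thu Jun 19 2031.
Next gap: 13 days. Thu Jun 19 2031 + 13 days = Wed Jul 2 2031.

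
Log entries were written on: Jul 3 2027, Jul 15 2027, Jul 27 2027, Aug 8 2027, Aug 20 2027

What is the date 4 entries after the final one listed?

Every event comes 12 days after the last (12, 12, 12, 12).
Aug 20 2027 + 12 days = Sep 1 2027.
Sep 1 2027 + 12 days = Sep 13 2027.
Sep 13 2027 + 12 days = Sep 25 2027.
Sep 25 2027 + 12 days = Oct 7 2027.

Oct 7 2027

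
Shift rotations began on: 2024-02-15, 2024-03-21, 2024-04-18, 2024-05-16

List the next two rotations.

These are Thursdays at 28- or 35-day spacing (35, 28, 28).
The pattern: 3rd Thursday of the month.
June 2024 — 3rd Thursday is 2024-06-20.
July 2024 — 3rd Thursday is 2024-07-18.

2024-06-20, 2024-07-18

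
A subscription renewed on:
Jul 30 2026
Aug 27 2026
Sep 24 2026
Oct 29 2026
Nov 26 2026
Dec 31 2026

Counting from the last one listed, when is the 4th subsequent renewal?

Apr 29 2027

These are Thursdays with 28, 28, 35, 28, 35-day gaps.
Each is the final Thursday of its month — Jul 30 2026 is past the 28th, so '4th Thursday' doesn't fit.
Last Thursday of January 2027: Jan 28 2027.
February 2027 ends with Thursday Feb 25 2027.
Last Thursday of March 2027: Mar 25 2027.
April 2027 ends with Thursday Apr 29 2027.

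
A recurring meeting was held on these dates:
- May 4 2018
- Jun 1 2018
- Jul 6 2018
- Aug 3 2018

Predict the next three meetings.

Sep 7 2018, Oct 5 2018, Nov 2 2018

All dates are Fridays, 28, 35, 28 days apart.
Specifically, the 1st Friday of each month.
September 2018 — 1st Friday is Sep 7 2018.
October 2018 — 1st Friday is Oct 5 2018.
1st Friday of November 2018: Nov 2 2018.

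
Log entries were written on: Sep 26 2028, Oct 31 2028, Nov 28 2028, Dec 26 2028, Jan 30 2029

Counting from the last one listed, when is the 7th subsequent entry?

These are Tuesdays with 35, 28, 28, 35-day gaps.
Each is the final Tuesday of its month — Oct 31 2028 is past the 28th, so '4th Tuesday' doesn't fit.
Last Tuesday of February 2029: Feb 27 2029.
March 2029 ends with Tuesday Mar 27 2029.
Last Tuesday of April 2029: Apr 24 2029.
May 2029 ends with Tuesday May 29 2029.
June 2029 ends with Tuesday Jun 26 2029.
July 2029 ends with Tuesday Jul 31 2029.
August 2029 ends with Tuesday Aug 28 2029.

Aug 28 2029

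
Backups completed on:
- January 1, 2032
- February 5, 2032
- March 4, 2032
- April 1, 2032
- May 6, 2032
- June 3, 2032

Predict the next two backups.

All dates are Thursdays, 35, 28, 28, 35, 28 days apart.
Specifically, the 1st Thursday of each month.
1st Thursday of July 2032: July 1, 2032.
August 2032 — 1st Thursday is August 5, 2032.

July 1, 2032; August 5, 2032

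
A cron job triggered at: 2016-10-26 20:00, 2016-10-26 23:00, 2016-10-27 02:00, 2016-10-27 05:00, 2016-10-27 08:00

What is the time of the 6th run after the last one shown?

The interval is a steady 3 hours (3, 3, 3, 3).
2016-10-27 08:00 + 3 h = 2016-10-27 11:00.
2016-10-27 11:00 + 3 h = 2016-10-27 14:00.
2016-10-27 14:00 + 3 h = 2016-10-27 17:00.
2016-10-27 17:00 + 3 h = 2016-10-27 20:00.
2016-10-27 20:00 + 3 h = 2016-10-27 23:00.
2016-10-27 23:00 + 3 h = 2016-10-28 02:00.

2016-10-28 02:00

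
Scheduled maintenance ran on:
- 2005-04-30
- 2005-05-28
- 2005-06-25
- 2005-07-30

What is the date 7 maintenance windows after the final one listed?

2006-02-25

These are Saturdays with 28, 28, 35-day gaps.
Each is the final Saturday of its month — 2005-04-30 is past the 28th, so '4th Saturday' doesn't fit.
Last Saturday of August 2005: 2005-08-27.
September 2005 ends with Saturday 2005-09-24.
Last Saturday of October 2005: 2005-10-29.
Last Saturday of November 2005: 2005-11-26.
Last Saturday of December 2005: 2005-12-31.
January 2006 ends with Saturday 2006-01-28.
February 2006 ends with Saturday 2006-02-25.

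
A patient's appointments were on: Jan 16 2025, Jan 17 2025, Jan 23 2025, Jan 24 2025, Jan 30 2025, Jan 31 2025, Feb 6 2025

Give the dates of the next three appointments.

The gap pattern 1, 6, 1, 6, 1, 6 repeats every 2 events.
These are the Thursdays and Fridays of each week.
Next Friday: Feb 7 2025.
The following Thursday is Feb 13 2025.
Next Friday: Feb 14 2025.

Feb 7 2025, Feb 13 2025, Feb 14 2025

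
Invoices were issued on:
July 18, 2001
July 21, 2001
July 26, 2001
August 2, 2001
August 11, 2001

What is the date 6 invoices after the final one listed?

Intervals are 3, 5, 7, 9 days — an arithmetic progression with common difference 2.
Next gap: 11 days. August 11, 2001 + 11 days = August 22, 2001.
Next gap: 13 days. August 22, 2001 + 13 days = September 4, 2001.
Next gap: 15 days. September 4, 2001 + 15 days = September 19, 2001.
Next gap: 17 days. September 19, 2001 + 17 days = October 6, 2001.
Next gap: 19 days. October 6, 2001 + 19 days = October 25, 2001.
Next gap: 21 days. October 25, 2001 + 21 days = November 15, 2001.

November 15, 2001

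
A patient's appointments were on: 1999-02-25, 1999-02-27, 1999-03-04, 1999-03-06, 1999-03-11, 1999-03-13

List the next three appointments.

1999-03-18, 1999-03-20, 1999-03-25

The gap pattern 2, 5, 2, 5, 2 repeats every 2 events.
These are the Thursdays and Saturdays of each week.
The following Thursday is 1999-03-18.
Next Saturday: 1999-03-20.
Next Thursday: 1999-03-25.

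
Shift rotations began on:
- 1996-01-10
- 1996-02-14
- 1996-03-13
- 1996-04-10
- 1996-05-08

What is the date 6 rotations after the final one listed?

1996-11-13

All dates are Wednesdays, 35, 28, 28, 28 days apart.
Specifically, the 2nd Wednesday of each month.
2nd Wednesday of June 1996: 1996-06-12.
July 1996 — 2nd Wednesday is 1996-07-10.
August 1996 — 2nd Wednesday is 1996-08-14.
September 1996 — 2nd Wednesday is 1996-09-11.
2nd Wednesday of October 1996: 1996-10-09.
2nd Wednesday of November 1996: 1996-11-13.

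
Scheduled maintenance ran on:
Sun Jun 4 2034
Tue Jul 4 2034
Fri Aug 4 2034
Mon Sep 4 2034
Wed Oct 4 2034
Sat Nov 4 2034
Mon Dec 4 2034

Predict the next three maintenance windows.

Thu Jan 4 2035, Sun Feb 4 2035, Sun Mar 4 2035

The day-of-month is always 4 (30, 31, 31, 30, 31, 30 days between events).
So this recurs on the 4th of each month.
Next: January 2035 → Thu Jan 4 2035.
February 2035: Sun Feb 4 2035.
Next: March 2035 → Sun Mar 4 2035.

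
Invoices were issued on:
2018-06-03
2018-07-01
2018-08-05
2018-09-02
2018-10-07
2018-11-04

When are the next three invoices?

These are Sundays at 28- or 35-day spacing (28, 35, 28, 35, 28).
The pattern: 1st Sunday of the month.
December 2018 — 1st Sunday is 2018-12-02.
1st Sunday of January 2019: 2019-01-06.
1st Sunday of February 2019: 2019-02-03.

2018-12-02, 2019-01-06, 2019-02-03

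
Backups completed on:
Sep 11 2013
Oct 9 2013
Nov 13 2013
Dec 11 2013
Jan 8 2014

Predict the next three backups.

Feb 12 2014, Mar 12 2014, Apr 9 2014

Gaps: 28, 35, 28, 28 days — a mix of 28 and 35. Every date is a Wednesday.
Each is the 2nd Wednesday of its month.
2nd Wednesday of February 2014: Feb 12 2014.
2nd Wednesday of March 2014: Mar 12 2014.
2nd Wednesday of April 2014: Apr 9 2014.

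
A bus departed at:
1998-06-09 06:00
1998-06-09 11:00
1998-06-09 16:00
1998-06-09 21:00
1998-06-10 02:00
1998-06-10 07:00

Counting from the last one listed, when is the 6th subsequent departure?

The interval is a steady 5 hours (5, 5, 5, 5, 5).
1998-06-10 07:00 + 5 h = 1998-06-10 12:00.
1998-06-10 12:00 + 5 h = 1998-06-10 17:00.
1998-06-10 17:00 + 5 h = 1998-06-10 22:00.
1998-06-10 22:00 + 5 h = 1998-06-11 03:00.
1998-06-11 03:00 + 5 h = 1998-06-11 08:00.
1998-06-11 08:00 + 5 h = 1998-06-11 13:00.

1998-06-11 13:00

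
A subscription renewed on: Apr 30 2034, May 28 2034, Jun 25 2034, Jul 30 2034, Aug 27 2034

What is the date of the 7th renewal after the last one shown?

Every date is a Sunday; gaps 28, 28, 35, 28 days.
Each is the last Sunday of its month (at least one falls on the 29th or later, ruling out '4th Sunday').
September 2034 ends with Sunday Sep 24 2034.
Last Sunday of October 2034: Oct 29 2034.
November 2034 ends with Sunday Nov 26 2034.
Last Sunday of December 2034: Dec 31 2034.
Last Sunday of January 2035: Jan 28 2035.
Last Sunday of February 2035: Feb 25 2035.
Last Sunday of March 2035: Mar 25 2035.

Mar 25 2035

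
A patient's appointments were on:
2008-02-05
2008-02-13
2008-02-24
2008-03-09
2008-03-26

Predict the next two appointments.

The spacing grows by 3 each time: 8, 11, 14, 17 days.
Next gap: 20 days. 2008-03-26 + 20 days = 2008-04-15.
Next gap: 23 days. 2008-04-15 + 23 days = 2008-05-08.

2008-04-15, 2008-05-08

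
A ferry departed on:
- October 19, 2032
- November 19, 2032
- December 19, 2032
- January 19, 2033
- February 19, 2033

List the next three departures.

The day-of-month is always 19 (31, 30, 31, 31 days between events).
So this recurs on the 19th of each month.
March 2033: March 19, 2033.
Next: April 2033 → April 19, 2033.
May 2033: May 19, 2033.

March 19, 2033; April 19, 2033; May 19, 2033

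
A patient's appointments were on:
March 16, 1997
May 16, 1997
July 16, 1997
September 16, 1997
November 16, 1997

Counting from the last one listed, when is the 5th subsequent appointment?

The day-of-month is always 16 (61, 61, 62, 61 days between events).
So this recurs on the 16th of every 2 months.
Next: January 1998 → January 16, 1998.
Next: March 1998 → March 16, 1998.
Next: May 1998 → May 16, 1998.
July 1998: July 16, 1998.
Next: September 1998 → September 16, 1998.

September 16, 1998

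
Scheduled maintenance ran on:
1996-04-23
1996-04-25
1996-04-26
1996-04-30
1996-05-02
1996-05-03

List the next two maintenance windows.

1996-05-07, 1996-05-09

Every event lands on a Tuesday or Thursday or Friday (gaps cycle 2, 1, 4, 2, 1).
So the schedule is: every Tuesday, Thursday and Friday.
Next Tuesday: 1996-05-07.
Next Thursday: 1996-05-09.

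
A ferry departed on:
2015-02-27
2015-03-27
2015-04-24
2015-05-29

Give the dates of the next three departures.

2015-06-26, 2015-07-31, 2015-08-28

Every date is a Friday; gaps 28, 28, 35 days.
Each is the last Friday of its month (at least one falls on the 29th or later, ruling out '4th Friday').
June 2015 ends with Friday 2015-06-26.
Last Friday of July 2015: 2015-07-31.
August 2015 ends with Friday 2015-08-28.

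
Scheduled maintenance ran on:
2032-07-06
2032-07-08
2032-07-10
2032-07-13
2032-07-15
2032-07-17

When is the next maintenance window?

The gap pattern 2, 2, 3, 2, 2 repeats every 3 events.
These are the Tuesdays, Thursdays and Saturdays of each week.
Next Tuesday: 2032-07-20.

2032-07-20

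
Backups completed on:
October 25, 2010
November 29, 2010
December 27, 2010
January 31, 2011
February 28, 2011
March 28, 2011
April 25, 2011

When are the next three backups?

May 30, 2011; June 27, 2011; July 25, 2011

All Mondays; the gaps (35, 28, 35, 28, 28, 28) vary with month length.
This is the last Monday of each month.
Last Monday of May 2011: May 30, 2011.
Last Monday of June 2011: June 27, 2011.
July 2011 ends with Monday July 25, 2011.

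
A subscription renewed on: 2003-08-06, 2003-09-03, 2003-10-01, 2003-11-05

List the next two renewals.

Gaps: 28, 28, 35 days — a mix of 28 and 35. Every date is a Wednesday.
Each is the 1st Wednesday of its month.
1st Wednesday of December 2003: 2003-12-03.
1st Wednesday of January 2004: 2004-01-07.

2003-12-03, 2004-01-07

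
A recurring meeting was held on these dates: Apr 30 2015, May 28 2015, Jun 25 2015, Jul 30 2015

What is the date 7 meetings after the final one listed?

Feb 25 2016

All Thursdays; the gaps (28, 28, 35) vary with month length.
This is the last Thursday of each month.
August 2015 ends with Thursday Aug 27 2015.
Last Thursday of September 2015: Sep 24 2015.
Last Thursday of October 2015: Oct 29 2015.
November 2015 ends with Thursday Nov 26 2015.
Last Thursday of December 2015: Dec 31 2015.
January 2016 ends with Thursday Jan 28 2016.
February 2016 ends with Thursday Feb 25 2016.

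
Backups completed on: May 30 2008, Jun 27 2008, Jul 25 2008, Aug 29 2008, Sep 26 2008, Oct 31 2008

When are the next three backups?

Nov 28 2008, Dec 26 2008, Jan 30 2009

Every date is a Friday; gaps 28, 28, 35, 28, 35 days.
Each is the last Friday of its month (at least one falls on the 29th or later, ruling out '4th Friday').
Last Friday of November 2008: Nov 28 2008.
December 2008 ends with Friday Dec 26 2008.
Last Friday of January 2009: Jan 30 2009.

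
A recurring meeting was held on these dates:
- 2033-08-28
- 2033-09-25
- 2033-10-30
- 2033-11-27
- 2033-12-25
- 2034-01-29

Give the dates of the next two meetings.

All Sundays; the gaps (28, 35, 28, 28, 35) vary with month length.
This is the last Sunday of each month.
February 2034 ends with Sunday 2034-02-26.
March 2034 ends with Sunday 2034-03-26.

2034-02-26, 2034-03-26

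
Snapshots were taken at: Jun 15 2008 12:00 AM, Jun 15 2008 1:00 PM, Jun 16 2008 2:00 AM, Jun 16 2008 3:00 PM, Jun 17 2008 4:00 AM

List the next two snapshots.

Jun 17 2008 5:00 PM, Jun 18 2008 6:00 AM

The interval is a steady 13 hours (13, 13, 13, 13).
Jun 17 2008 4:00 AM + 13 h = Jun 17 2008 5:00 PM.
Jun 17 2008 5:00 PM + 13 h = Jun 18 2008 6:00 AM.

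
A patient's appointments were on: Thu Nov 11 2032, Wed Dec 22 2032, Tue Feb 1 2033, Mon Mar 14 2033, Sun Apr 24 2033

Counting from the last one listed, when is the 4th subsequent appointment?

Wed Oct 5 2033

The spacing is 41, 41, 41, 41 days — always 41 days.
Sun Apr 24 2033 + 41 days = Sat Jun 4 2033.
Sat Jun 4 2033 + 41 days = Fri Jul 15 2033.
Fri Jul 15 2033 + 41 days = Thu Aug 25 2033.
Thu Aug 25 2033 + 41 days = Wed Oct 5 2033.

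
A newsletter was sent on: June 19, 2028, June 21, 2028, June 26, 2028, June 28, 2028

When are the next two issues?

The gap pattern 2, 5, 2 repeats every 2 events.
These are the Mondays and Wednesdays of each week.
Next Monday: July 3, 2028.
Next Wednesday: July 5, 2028.

July 3, 2028; July 5, 2028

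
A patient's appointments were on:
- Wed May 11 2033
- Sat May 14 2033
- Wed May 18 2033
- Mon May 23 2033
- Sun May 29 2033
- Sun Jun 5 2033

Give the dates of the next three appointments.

Mon Jun 13 2033, Wed Jun 22 2033, Sat Jul 2 2033

Intervals are 3, 4, 5, 6, 7 days — an arithmetic progression with common difference 1.
Next gap: 8 days. Sun Jun 5 2033 + 8 days = Mon Jun 13 2033.
Next gap: 9 days. Mon Jun 13 2033 + 9 days = Wed Jun 22 2033.
Next gap: 10 days. Wed Jun 22 2033 + 10 days = Sat Jul 2 2033.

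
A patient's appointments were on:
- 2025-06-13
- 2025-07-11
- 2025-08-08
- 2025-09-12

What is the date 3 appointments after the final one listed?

2025-12-12

All dates are Fridays, 28, 28, 35 days apart.
Specifically, the 2nd Friday of each month.
October 2025 — 2nd Friday is 2025-10-10.
2nd Friday of November 2025: 2025-11-14.
2nd Friday of December 2025: 2025-12-12.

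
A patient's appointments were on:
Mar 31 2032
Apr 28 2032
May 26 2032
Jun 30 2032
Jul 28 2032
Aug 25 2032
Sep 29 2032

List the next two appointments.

All Wednesdays; the gaps (28, 28, 35, 28, 28, 35) vary with month length.
This is the last Wednesday of each month.
Last Wednesday of October 2032: Oct 27 2032.
November 2032 ends with Wednesday Nov 24 2032.

Oct 27 2032, Nov 24 2032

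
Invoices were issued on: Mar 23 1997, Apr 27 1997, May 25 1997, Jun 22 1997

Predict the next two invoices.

Gaps: 35, 28, 28 days — a mix of 28 and 35. Every date is a Sunday.
Each is the 4th Sunday of its month.
July 1997 — 4th Sunday is Jul 27 1997.
4th Sunday of August 1997: Aug 24 1997.

Jul 27 1997, Aug 24 1997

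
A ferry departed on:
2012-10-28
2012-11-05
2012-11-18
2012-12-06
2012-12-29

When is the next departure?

The spacing grows by 5 each time: 8, 13, 18, 23 days.
Next gap: 28 days. 2012-12-29 + 28 days = 2013-01-26.

2013-01-26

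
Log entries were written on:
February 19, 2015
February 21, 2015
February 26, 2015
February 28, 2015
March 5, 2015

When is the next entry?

Every event lands on a Thursday or Saturday (gaps cycle 2, 5, 2, 5).
So the schedule is: every Thursday and Saturday.
The following Saturday is March 7, 2015.

March 7, 2015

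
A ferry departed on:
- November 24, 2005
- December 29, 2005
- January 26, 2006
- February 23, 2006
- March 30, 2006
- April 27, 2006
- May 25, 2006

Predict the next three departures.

All Thursdays; the gaps (35, 28, 28, 35, 28, 28) vary with month length.
This is the last Thursday of each month.
June 2006 ends with Thursday June 29, 2006.
July 2006 ends with Thursday July 27, 2006.
August 2006 ends with Thursday August 31, 2006.

June 29, 2006; July 27, 2006; August 31, 2006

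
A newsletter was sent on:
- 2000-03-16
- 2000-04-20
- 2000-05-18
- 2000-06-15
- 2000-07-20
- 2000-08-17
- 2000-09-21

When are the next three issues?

2000-10-19, 2000-11-16, 2000-12-21

These are Thursdays at 28- or 35-day spacing (35, 28, 28, 35, 28, 35).
The pattern: 3rd Thursday of the month.
October 2000 — 3rd Thursday is 2000-10-19.
3rd Thursday of November 2000: 2000-11-16.
December 2000 — 3rd Thursday is 2000-12-21.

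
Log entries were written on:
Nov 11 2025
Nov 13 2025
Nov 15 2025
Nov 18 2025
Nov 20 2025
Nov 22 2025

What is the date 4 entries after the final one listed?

Every event lands on a Tuesday or Thursday or Saturday (gaps cycle 2, 2, 3, 2, 2).
So the schedule is: every Tuesday, Thursday and Saturday.
Next Tuesday: Nov 25 2025.
The following Thursday is Nov 27 2025.
Next Saturday: Nov 29 2025.
Next Tuesday: Dec 2 2025.

Dec 2 2025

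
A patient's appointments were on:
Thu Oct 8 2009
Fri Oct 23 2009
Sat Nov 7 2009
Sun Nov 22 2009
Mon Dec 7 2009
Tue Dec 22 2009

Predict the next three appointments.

Wed Jan 6 2010, Thu Jan 21 2010, Fri Feb 5 2010

The spacing is 15, 15, 15, 15, 15 days — always 15 days.
Tue Dec 22 2009 + 15 days = Wed Jan 6 2010.
Wed Jan 6 2010 + 15 days = Thu Jan 21 2010.
Thu Jan 21 2010 + 15 days = Fri Feb 5 2010.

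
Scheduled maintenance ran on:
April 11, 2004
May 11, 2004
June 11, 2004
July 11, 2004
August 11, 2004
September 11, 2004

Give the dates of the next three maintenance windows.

Gaps: 30, 31, 30, 31, 31 days — not constant. Every event is on the 11th of the month.
Pattern: the 11th of each month.
Next: October 2004 → October 11, 2004.
November 2004: November 11, 2004.
Next: December 2004 → December 11, 2004.

October 11, 2004; November 11, 2004; December 11, 2004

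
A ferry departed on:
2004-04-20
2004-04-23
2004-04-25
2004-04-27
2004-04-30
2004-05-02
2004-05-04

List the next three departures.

The gap pattern 3, 2, 2, 3, 2, 2 repeats every 3 events.
These are the Tuesdays, Fridays and Sundays of each week.
Next Friday: 2004-05-07.
The following Sunday is 2004-05-09.
Next Tuesday: 2004-05-11.

2004-05-07, 2004-05-09, 2004-05-11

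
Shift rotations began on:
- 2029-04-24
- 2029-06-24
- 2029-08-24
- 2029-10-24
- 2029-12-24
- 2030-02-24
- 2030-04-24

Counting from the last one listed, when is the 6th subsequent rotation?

Each date is the 24th; the gaps (61, 61, 61, 61, 62, 59) track the month lengths.
The rule is the 24th of every 2 months.
June 2030: 2030-06-24.
August 2030: 2030-08-24.
October 2030: 2030-10-24.
Next: December 2030 → 2030-12-24.
February 2031: 2031-02-24.
April 2031: 2031-04-24.

2031-04-24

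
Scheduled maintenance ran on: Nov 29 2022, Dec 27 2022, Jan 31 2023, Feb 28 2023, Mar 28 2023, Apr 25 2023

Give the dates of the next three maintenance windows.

May 30 2023, Jun 27 2023, Jul 25 2023

These are Tuesdays with 28, 35, 28, 28, 28-day gaps.
Each is the final Tuesday of its month — Nov 29 2022 is past the 28th, so '4th Tuesday' doesn't fit.
May 2023 ends with Tuesday May 30 2023.
June 2023 ends with Tuesday Jun 27 2023.
Last Tuesday of July 2023: Jul 25 2023.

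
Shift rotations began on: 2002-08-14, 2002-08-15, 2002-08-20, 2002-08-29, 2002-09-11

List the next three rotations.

Gaps: 1, 5, 9, 13 days — each gap is 4 larger than the previous one.
Next gap: 17 days. 2002-09-11 + 17 days = 2002-09-28.
Next gap: 21 days. 2002-09-28 + 21 days = 2002-10-19.
Next gap: 25 days. 2002-10-19 + 25 days = 2002-11-13.

2002-09-28, 2002-10-19, 2002-11-13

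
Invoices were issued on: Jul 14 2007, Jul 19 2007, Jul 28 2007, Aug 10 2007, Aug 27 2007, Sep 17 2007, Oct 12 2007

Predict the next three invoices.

Nov 10 2007, Dec 13 2007, Jan 19 2008

Intervals are 5, 9, 13, 17, 21, 25 days — an arithmetic progression with common difference 4.
Next gap: 29 days. Oct 12 2007 + 29 days = Nov 10 2007.
Next gap: 33 days. Nov 10 2007 + 33 days = Dec 13 2007.
Next gap: 37 days. Dec 13 2007 + 37 days = Jan 19 2008.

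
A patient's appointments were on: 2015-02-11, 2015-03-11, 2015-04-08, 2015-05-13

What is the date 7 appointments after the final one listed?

2015-12-09

These are Wednesdays at 28- or 35-day spacing (28, 28, 35).
The pattern: 2nd Wednesday of the month.
June 2015 — 2nd Wednesday is 2015-06-10.
2nd Wednesday of July 2015: 2015-07-08.
August 2015 — 2nd Wednesday is 2015-08-12.
September 2015 — 2nd Wednesday is 2015-09-09.
2nd Wednesday of October 2015: 2015-10-14.
November 2015 — 2nd Wednesday is 2015-11-11.
December 2015 — 2nd Wednesday is 2015-12-09.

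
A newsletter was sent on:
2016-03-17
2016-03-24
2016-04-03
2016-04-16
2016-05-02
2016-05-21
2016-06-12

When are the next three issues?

The spacing grows by 3 each time: 7, 10, 13, 16, 19, 22 days.
Next gap: 25 days. 2016-06-12 + 25 days = 2016-07-07.
Next gap: 28 days. 2016-07-07 + 28 days = 2016-08-04.
Next gap: 31 days. 2016-08-04 + 31 days = 2016-09-04.

2016-07-07, 2016-08-04, 2016-09-04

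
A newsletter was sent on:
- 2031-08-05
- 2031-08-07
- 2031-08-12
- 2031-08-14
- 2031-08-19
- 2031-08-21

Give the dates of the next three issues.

The gap pattern 2, 5, 2, 5, 2 repeats every 2 events.
These are the Tuesdays and Thursdays of each week.
The following Tuesday is 2031-08-26.
Next Thursday: 2031-08-28.
The following Tuesday is 2031-09-02.

2031-08-26, 2031-08-28, 2031-09-02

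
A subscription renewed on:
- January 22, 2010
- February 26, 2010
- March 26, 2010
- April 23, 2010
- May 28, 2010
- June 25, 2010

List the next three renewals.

Gaps: 35, 28, 28, 35, 28 days — a mix of 28 and 35. Every date is a Friday.
Each is the 4th Friday of its month.
July 2010 — 4th Friday is July 23, 2010.
4th Friday of August 2010: August 27, 2010.
4th Friday of September 2010: September 24, 2010.

July 23, 2010; August 27, 2010; September 24, 2010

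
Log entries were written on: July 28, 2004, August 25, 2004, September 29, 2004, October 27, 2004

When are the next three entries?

November 24, 2004; December 29, 2004; January 26, 2005

Every date is a Wednesday; gaps 28, 35, 28 days.
Each is the last Wednesday of its month (at least one falls on the 29th or later, ruling out '4th Wednesday').
November 2004 ends with Wednesday November 24, 2004.
Last Wednesday of December 2004: December 29, 2004.
Last Wednesday of January 2005: January 26, 2005.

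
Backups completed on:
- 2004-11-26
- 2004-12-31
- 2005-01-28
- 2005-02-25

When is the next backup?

Every date is a Friday; gaps 35, 28, 28 days.
Each is the last Friday of its month (at least one falls on the 29th or later, ruling out '4th Friday').
March 2005 ends with Friday 2005-03-25.

2005-03-25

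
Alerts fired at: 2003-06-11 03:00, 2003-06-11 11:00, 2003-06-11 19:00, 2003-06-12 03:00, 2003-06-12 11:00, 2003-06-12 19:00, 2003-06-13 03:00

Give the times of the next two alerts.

The interval is a steady 8 hours (8, 8, 8, 8, 8, 8).
2003-06-13 03:00 + 8 h = 2003-06-13 11:00.
2003-06-13 11:00 + 8 h = 2003-06-13 19:00.

2003-06-13 11:00, 2003-06-13 19:00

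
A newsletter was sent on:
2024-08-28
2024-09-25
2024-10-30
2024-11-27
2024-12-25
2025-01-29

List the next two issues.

Every date is a Wednesday; gaps 28, 35, 28, 28, 35 days.
Each is the last Wednesday of its month (at least one falls on the 29th or later, ruling out '4th Wednesday').
Last Wednesday of February 2025: 2025-02-26.
March 2025 ends with Wednesday 2025-03-26.

2025-02-26, 2025-03-26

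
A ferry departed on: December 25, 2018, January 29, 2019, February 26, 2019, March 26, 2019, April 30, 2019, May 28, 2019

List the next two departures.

June 25, 2019; July 30, 2019

All Tuesdays; the gaps (35, 28, 28, 35, 28) vary with month length.
This is the last Tuesday of each month.
Last Tuesday of June 2019: June 25, 2019.
July 2019 ends with Tuesday July 30, 2019.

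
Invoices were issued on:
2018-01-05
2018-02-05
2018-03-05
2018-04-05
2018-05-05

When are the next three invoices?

Gaps: 31, 28, 31, 30 days — not constant. Every event is on the 5th of the month.
Pattern: the 5th of each month.
June 2018: 2018-06-05.
July 2018: 2018-07-05.
Next: August 2018 → 2018-08-05.

2018-06-05, 2018-07-05, 2018-08-05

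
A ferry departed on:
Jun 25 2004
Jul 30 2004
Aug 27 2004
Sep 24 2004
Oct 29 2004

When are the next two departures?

Every date is a Friday; gaps 35, 28, 28, 35 days.
Each is the last Friday of its month (at least one falls on the 29th or later, ruling out '4th Friday').
Last Friday of November 2004: Nov 26 2004.
December 2004 ends with Friday Dec 31 2004.

Nov 26 2004, Dec 31 2004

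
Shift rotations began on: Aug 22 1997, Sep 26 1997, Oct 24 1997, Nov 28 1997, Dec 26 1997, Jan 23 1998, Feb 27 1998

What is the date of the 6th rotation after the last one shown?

Aug 28 1998

Gaps: 35, 28, 35, 28, 28, 35 days — a mix of 28 and 35. Every date is a Friday.
Each is the 4th Friday of its month.
March 1998 — 4th Friday is Mar 27 1998.
4th Friday of April 1998: Apr 24 1998.
4th Friday of May 1998: May 22 1998.
4th Friday of June 1998: Jun 26 1998.
4th Friday of July 1998: Jul 24 1998.
4th Friday of August 1998: Aug 28 1998.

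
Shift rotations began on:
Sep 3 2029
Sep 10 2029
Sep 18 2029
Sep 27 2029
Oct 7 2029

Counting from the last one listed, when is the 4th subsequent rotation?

The spacing grows by 1 each time: 7, 8, 9, 10 days.
Next gap: 11 days. Oct 7 2029 + 11 days = Oct 18 2029.
Next gap: 12 days. Oct 18 2029 + 12 days = Oct 30 2029.
Next gap: 13 days. Oct 30 2029 + 13 days = Nov 12 2029.
Next gap: 14 days. Nov 12 2029 + 14 days = Nov 26 2029.

Nov 26 2029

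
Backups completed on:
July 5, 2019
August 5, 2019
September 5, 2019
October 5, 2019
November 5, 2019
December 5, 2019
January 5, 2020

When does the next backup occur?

February 5, 2020

The day-of-month is always 5 (31, 31, 30, 31, 30, 31 days between events).
So this recurs on the 5th of each month.
Next: February 2020 → February 5, 2020.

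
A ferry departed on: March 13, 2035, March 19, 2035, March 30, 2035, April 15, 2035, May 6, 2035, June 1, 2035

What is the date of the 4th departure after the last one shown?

November 2, 2035

The spacing grows by 5 each time: 6, 11, 16, 21, 26 days.
Next gap: 31 days. June 1, 2035 + 31 days = July 2, 2035.
Next gap: 36 days. July 2, 2035 + 36 days = August 7, 2035.
Next gap: 41 days. August 7, 2035 + 41 days = September 17, 2035.
Next gap: 46 days. September 17, 2035 + 46 days = November 2, 2035.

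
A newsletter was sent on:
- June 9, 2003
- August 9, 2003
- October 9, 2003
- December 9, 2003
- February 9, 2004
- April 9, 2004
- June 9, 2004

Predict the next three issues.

The day-of-month is always 9 (61, 61, 61, 62, 60, 61 days between events).
So this recurs on the 9th of every 2 months.
August 2004: August 9, 2004.
October 2004: October 9, 2004.
Next: December 2004 → December 9, 2004.

August 9, 2004; October 9, 2004; December 9, 2004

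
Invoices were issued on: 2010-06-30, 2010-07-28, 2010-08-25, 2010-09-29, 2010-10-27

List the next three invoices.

2010-11-24, 2010-12-29, 2011-01-26

Every date is a Wednesday; gaps 28, 28, 35, 28 days.
Each is the last Wednesday of its month (at least one falls on the 29th or later, ruling out '4th Wednesday').
November 2010 ends with Wednesday 2010-11-24.
December 2010 ends with Wednesday 2010-12-29.
January 2011 ends with Wednesday 2011-01-26.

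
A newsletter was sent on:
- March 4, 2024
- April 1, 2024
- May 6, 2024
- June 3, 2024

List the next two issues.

July 1, 2024; August 5, 2024

All dates are Mondays, 28, 35, 28 days apart.
Specifically, the 1st Monday of each month.
1st Monday of July 2024: July 1, 2024.
1st Monday of August 2024: August 5, 2024.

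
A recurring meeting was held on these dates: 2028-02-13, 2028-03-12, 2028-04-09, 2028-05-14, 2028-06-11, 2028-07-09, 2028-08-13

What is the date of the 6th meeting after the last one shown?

2029-02-11

Gaps: 28, 28, 35, 28, 28, 35 days — a mix of 28 and 35. Every date is a Sunday.
Each is the 2nd Sunday of its month.
September 2028 — 2nd Sunday is 2028-09-10.
October 2028 — 2nd Sunday is 2028-10-08.
2nd Sunday of November 2028: 2028-11-12.
2nd Sunday of December 2028: 2028-12-10.
January 2029 — 2nd Sunday is 2029-01-14.
2nd Sunday of February 2029: 2029-02-11.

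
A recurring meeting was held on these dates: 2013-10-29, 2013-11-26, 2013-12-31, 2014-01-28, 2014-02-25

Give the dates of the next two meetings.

2014-03-25, 2014-04-29

These are Tuesdays with 28, 35, 28, 28-day gaps.
Each is the final Tuesday of its month — 2013-10-29 is past the 28th, so '4th Tuesday' doesn't fit.
March 2014 ends with Tuesday 2014-03-25.
Last Tuesday of April 2014: 2014-04-29.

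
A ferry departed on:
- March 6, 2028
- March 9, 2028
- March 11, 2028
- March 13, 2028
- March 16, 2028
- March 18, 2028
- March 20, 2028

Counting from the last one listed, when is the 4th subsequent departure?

Every event lands on a Monday or Thursday or Saturday (gaps cycle 3, 2, 2, 3, 2, 2).
So the schedule is: every Monday, Thursday and Saturday.
Next Thursday: March 23, 2028.
Next Saturday: March 25, 2028.
Next Monday: March 27, 2028.
The following Thursday is March 30, 2028.

March 30, 2028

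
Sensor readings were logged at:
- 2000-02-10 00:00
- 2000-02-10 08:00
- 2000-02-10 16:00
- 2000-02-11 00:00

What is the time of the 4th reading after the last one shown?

2000-02-12 08:00

The interval is a steady 8 hours (8, 8, 8).
2000-02-11 00:00 + 8 h = 2000-02-11 08:00.
2000-02-11 08:00 + 8 h = 2000-02-11 16:00.
2000-02-11 16:00 + 8 h = 2000-02-12 00:00.
2000-02-12 00:00 + 8 h = 2000-02-12 08:00.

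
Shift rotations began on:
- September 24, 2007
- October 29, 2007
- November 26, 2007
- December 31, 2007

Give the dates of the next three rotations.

These are Mondays with 35, 28, 35-day gaps.
Each is the final Monday of its month — October 29, 2007 is past the 28th, so '4th Monday' doesn't fit.
January 2008 ends with Monday January 28, 2008.
Last Monday of February 2008: February 25, 2008.
March 2008 ends with Monday March 31, 2008.

January 28, 2008; February 25, 2008; March 31, 2008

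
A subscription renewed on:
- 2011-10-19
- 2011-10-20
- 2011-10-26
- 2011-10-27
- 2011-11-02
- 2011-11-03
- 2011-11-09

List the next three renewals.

2011-11-10, 2011-11-16, 2011-11-17

Gaps: 1, 6, 1, 6, 1, 6 days — not constant, but cyclic with period 2.
The events fall on every Wednesday and Thursday.
Next Thursday: 2011-11-10.
Next Wednesday: 2011-11-16.
Next Thursday: 2011-11-17.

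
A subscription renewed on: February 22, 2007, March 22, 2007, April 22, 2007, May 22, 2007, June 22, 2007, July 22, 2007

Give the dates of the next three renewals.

August 22, 2007; September 22, 2007; October 22, 2007

Gaps: 28, 31, 30, 31, 30 days — not constant. Every event is on the 22nd of the month.
Pattern: the 22nd of each month.
Next: August 2007 → August 22, 2007.
Next: September 2007 → September 22, 2007.
October 2007: October 22, 2007.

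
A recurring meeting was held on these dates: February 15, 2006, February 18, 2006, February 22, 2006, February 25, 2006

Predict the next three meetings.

March 1, 2006; March 4, 2006; March 8, 2006

Gaps: 3, 4, 3 days — not constant, but cyclic with period 2.
The events fall on every Wednesday and Saturday.
The following Wednesday is March 1, 2006.
Next Saturday: March 4, 2006.
The following Wednesday is March 8, 2006.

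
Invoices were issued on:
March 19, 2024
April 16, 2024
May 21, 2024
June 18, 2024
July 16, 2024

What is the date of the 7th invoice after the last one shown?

These are Tuesdays at 28- or 35-day spacing (28, 35, 28, 28).
The pattern: 3rd Tuesday of the month.
3rd Tuesday of August 2024: August 20, 2024.
September 2024 — 3rd Tuesday is September 17, 2024.
3rd Tuesday of October 2024: October 15, 2024.
November 2024 — 3rd Tuesday is November 19, 2024.
December 2024 — 3rd Tuesday is December 17, 2024.
January 2025 — 3rd Tuesday is January 21, 2025.
February 2025 — 3rd Tuesday is February 18, 2025.

February 18, 2025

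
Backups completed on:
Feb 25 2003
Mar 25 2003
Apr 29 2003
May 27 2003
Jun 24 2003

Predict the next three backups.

All Tuesdays; the gaps (28, 35, 28, 28) vary with month length.
This is the last Tuesday of each month.
Last Tuesday of July 2003: Jul 29 2003.
Last Tuesday of August 2003: Aug 26 2003.
September 2003 ends with Tuesday Sep 30 2003.

Jul 29 2003, Aug 26 2003, Sep 30 2003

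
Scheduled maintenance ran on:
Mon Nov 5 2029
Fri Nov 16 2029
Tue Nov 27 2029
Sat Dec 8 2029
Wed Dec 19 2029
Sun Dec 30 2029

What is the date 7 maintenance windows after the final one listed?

Sun Mar 17 2030

Every event comes 11 days after the last (11, 11, 11, 11, 11).
Sun Dec 30 2029 + 11 days = Thu Jan 10 2030.
Thu Jan 10 2030 + 11 days = Mon Jan 21 2030.
Mon Jan 21 2030 + 11 days = Fri Feb 1 2030.
Fri Feb 1 2030 + 11 days = Tue Feb 12 2030.
Tue Feb 12 2030 + 11 days = Sat Feb 23 2030.
Sat Feb 23 2030 + 11 days = Wed Mar 6 2030.
Wed Mar 6 2030 + 11 days = Sun Mar 17 2030.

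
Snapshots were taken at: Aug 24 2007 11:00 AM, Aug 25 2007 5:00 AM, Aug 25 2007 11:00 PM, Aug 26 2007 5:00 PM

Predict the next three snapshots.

Spacing: 18, 18, 18 h — constant 18 h.
Aug 26 2007 5:00 PM + 18 h = Aug 27 2007 11:00 AM.
Aug 27 2007 11:00 AM + 18 h = Aug 28 2007 5:00 AM.
Aug 28 2007 5:00 AM + 18 h = Aug 28 2007 11:00 PM.

Aug 27 2007 11:00 AM, Aug 28 2007 5:00 AM, Aug 28 2007 11:00 PM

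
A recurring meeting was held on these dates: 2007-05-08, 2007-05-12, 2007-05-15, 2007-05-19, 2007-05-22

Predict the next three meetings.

2007-05-26, 2007-05-29, 2007-06-02

The gap pattern 4, 3, 4, 3 repeats every 2 events.
These are the Tuesdays and Saturdays of each week.
The following Saturday is 2007-05-26.
The following Tuesday is 2007-05-29.
Next Saturday: 2007-06-02.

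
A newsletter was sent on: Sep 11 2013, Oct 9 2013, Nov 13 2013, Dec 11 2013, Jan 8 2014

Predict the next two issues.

Feb 12 2014, Mar 12 2014

All dates are Wednesdays, 28, 35, 28, 28 days apart.
Specifically, the 2nd Wednesday of each month.
2nd Wednesday of February 2014: Feb 12 2014.
2nd Wednesday of March 2014: Mar 12 2014.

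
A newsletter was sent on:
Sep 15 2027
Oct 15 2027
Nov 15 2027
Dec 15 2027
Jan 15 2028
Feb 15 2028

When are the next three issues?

Each date is the 15th; the gaps (30, 31, 30, 31, 31) track the month lengths.
The rule is the 15th of each month.
Next: March 2028 → Mar 15 2028.
Next: April 2028 → Apr 15 2028.
Next: May 2028 → May 15 2028.

Mar 15 2028, Apr 15 2028, May 15 2028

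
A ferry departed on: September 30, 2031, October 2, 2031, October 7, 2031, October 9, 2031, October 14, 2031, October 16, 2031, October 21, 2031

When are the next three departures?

October 23, 2031; October 28, 2031; October 30, 2031

The gap pattern 2, 5, 2, 5, 2, 5 repeats every 2 events.
These are the Tuesdays and Thursdays of each week.
Next Thursday: October 23, 2031.
Next Tuesday: October 28, 2031.
The following Thursday is October 30, 2031.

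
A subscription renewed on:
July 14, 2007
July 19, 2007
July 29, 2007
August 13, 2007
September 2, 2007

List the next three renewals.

Intervals are 5, 10, 15, 20 days — an arithmetic progression with common difference 5.
Next gap: 25 days. September 2, 2007 + 25 days = September 27, 2007.
Next gap: 30 days. September 27, 2007 + 30 days = October 27, 2007.
Next gap: 35 days. October 27, 2007 + 35 days = December 1, 2007.

September 27, 2007; October 27, 2007; December 1, 2007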